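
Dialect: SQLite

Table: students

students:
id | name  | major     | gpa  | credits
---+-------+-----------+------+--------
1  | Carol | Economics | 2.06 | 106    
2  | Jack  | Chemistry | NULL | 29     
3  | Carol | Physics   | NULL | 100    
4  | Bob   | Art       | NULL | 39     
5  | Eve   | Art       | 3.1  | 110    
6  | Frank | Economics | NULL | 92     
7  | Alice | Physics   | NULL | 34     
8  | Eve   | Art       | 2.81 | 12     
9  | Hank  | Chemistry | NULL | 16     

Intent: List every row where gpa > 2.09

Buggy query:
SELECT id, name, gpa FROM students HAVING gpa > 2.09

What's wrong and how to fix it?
Bug: This is a non-aggregate query (no GROUP BY, no aggregates), so in SQLite the HAVING clause is invalid here; a row-level condition belongs in WHERE

Fix: Replace HAVING with WHERE since the condition applies to individual rows

Corrected query:
SELECT id, name, gpa FROM students WHERE gpa > 2.09

Result:
id | name | gpa 
---+------+-----
5  | Eve  | 3.1 
8  | Eve  | 2.81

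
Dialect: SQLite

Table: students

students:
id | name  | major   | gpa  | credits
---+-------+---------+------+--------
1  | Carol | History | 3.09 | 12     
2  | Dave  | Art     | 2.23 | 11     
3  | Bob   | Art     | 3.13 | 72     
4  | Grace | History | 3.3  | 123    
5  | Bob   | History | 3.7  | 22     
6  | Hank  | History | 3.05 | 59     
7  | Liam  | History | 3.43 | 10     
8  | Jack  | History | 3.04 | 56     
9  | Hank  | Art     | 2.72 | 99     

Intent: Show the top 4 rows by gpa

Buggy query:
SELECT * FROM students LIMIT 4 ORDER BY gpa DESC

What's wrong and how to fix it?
Bug: ORDER BY cannot follow LIMIT; LIMIT is the final clause

Fix: Swap the clauses: ORDER BY first, then LIMIT

Corrected query:
SELECT * FROM students ORDER BY gpa DESC LIMIT 4

Result:
id | name  | major   | gpa  | credits
---+-------+---------+------+--------
5  | Bob   | History | 3.7  | 22     
7  | Liam  | History | 3.43 | 10     
4  | Grace | History | 3.3  | 123    
3  | Bob   | Art     | 3.13 | 72     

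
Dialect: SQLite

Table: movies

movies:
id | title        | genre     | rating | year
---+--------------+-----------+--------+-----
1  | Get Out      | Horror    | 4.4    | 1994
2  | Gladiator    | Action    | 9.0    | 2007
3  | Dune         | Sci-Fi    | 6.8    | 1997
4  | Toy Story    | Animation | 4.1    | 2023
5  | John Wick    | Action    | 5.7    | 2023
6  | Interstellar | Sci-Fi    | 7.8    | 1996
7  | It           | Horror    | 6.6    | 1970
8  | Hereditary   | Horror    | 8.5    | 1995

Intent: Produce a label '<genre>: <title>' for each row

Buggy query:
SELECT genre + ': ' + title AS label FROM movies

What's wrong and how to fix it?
Bug: SQLite uses || for string concatenation; + coerces text to numbers (yielding 0)

Fix: Use the || operator for string concatenation

Corrected query:
SELECT genre || ': ' || title AS label FROM movies

Result:
label               
--------------------
Horror: Get Out     
Action: Gladiator   
Sci-Fi: Dune        
Animation: Toy Story
Action: John Wick   
Sci-Fi: Interstellar
Horror: It          
Horror: Hereditary  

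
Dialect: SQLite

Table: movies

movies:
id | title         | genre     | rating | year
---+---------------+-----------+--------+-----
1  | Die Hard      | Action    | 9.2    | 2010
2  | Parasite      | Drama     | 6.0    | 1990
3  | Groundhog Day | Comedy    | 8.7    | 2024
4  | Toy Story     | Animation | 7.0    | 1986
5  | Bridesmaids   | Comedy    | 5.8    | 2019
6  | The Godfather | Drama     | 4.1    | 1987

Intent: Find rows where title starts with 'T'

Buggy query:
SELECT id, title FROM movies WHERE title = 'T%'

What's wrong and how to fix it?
Bug: Wildcards only work with LIKE; '=' treats '%' as a literal character

Fix: Use LIKE for wildcard pattern matching

Corrected query:
SELECT id, title FROM movies WHERE title LIKE 'T%'

Result:
id | title        
---+--------------
4  | Toy Story    
6  | The Godfather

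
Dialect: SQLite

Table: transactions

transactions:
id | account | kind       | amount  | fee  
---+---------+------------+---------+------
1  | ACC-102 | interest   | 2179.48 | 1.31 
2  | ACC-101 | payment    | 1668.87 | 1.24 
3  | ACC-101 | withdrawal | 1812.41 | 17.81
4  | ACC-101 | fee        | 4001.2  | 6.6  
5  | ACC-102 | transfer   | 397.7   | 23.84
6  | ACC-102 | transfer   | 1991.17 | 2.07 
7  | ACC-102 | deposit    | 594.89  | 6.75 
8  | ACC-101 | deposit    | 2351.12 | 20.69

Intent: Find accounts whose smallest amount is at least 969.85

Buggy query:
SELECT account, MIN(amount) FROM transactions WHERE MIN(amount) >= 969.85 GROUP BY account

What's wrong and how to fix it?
Bug: MIN() in WHERE is a misuse of aggregate

Fix: Use HAVING for the per-group MIN condition

Corrected query:
SELECT account, MIN(amount) FROM transactions GROUP BY account HAVING MIN(amount) >= 969.85

Result:
account | MIN(amount)
--------+------------
ACC-101 | 1668.87    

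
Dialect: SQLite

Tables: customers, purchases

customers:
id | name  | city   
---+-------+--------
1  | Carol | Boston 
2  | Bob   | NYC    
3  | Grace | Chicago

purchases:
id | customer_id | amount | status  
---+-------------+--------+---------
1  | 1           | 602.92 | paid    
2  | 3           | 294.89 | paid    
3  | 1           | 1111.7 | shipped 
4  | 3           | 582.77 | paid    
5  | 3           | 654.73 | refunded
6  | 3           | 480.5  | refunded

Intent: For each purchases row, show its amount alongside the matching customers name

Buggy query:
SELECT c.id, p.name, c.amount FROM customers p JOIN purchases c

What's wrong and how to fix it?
Bug: JOIN with no ON clause produces a cartesian product; every purchases row pairs with every customers row

Fix: Specify the join condition linking the foreign key to the parent id

Corrected query:
SELECT c.id, p.name, c.amount FROM customers p JOIN purchases c ON c.customer_id = p.id

Result:
id | name  | amount
---+-------+-------
1  | Carol | 602.92
2  | Grace | 294.89
3  | Carol | 1111.7
4  | Grace | 582.77
5  | Grace | 654.73
6  | Grace | 480.5 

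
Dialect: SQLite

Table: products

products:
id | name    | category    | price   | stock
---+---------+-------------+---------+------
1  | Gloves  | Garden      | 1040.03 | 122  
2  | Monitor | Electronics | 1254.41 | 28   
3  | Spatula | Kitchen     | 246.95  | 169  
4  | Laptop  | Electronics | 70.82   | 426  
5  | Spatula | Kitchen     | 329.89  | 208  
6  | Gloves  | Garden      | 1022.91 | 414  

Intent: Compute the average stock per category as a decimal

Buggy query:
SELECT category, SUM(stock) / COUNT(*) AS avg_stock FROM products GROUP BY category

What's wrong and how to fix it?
Bug: Both operands are integers, so '/' performs integer division and truncates

Fix: Cast one side to REAL so the division keeps the fractional part

Corrected query:
SELECT category, SUM(stock) * 1.0 / COUNT(*) AS avg_stock FROM products GROUP BY category

Result:
category    | avg_stock
------------+----------
Electronics | 227      
Garden      | 268      
Kitchen     | 188.5    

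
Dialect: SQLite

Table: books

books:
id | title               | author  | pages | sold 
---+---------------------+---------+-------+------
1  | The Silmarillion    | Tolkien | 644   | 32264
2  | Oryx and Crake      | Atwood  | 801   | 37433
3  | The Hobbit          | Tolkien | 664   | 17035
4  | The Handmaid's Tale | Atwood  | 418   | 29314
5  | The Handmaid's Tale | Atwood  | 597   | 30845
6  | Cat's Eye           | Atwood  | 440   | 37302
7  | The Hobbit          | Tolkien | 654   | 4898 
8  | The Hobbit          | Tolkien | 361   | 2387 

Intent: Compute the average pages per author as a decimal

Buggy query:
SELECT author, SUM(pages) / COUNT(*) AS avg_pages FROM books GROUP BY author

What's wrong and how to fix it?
Bug: SUM(pages) and COUNT(*) are both integers; the division truncates the fractional part

Fix: Cast one side to REAL so the division keeps the fractional part

Corrected query:
SELECT author, SUM(pages) * 1.0 / COUNT(*) AS avg_pages FROM books GROUP BY author

Result:
author  | avg_pages
--------+----------
Atwood  | 564      
Tolkien | 580.75   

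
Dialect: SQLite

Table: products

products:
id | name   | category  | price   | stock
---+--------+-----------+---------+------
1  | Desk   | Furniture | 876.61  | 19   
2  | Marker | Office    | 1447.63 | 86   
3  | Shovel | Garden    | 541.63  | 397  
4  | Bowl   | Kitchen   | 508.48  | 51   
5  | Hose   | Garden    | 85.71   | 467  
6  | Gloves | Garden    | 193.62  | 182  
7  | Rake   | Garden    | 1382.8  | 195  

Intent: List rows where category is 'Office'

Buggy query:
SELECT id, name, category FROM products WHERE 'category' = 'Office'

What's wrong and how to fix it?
Bug: 'category' in single quotes is a string literal, not the column; the comparison is literal-vs-literal and never true

Fix: Remove the quotes around the column name (or use double quotes for an identifier)

Corrected query:
SELECT id, name, category FROM products WHERE category = 'Office'

Result:
id | name   | category
---+--------+---------
2  | Marker | Office  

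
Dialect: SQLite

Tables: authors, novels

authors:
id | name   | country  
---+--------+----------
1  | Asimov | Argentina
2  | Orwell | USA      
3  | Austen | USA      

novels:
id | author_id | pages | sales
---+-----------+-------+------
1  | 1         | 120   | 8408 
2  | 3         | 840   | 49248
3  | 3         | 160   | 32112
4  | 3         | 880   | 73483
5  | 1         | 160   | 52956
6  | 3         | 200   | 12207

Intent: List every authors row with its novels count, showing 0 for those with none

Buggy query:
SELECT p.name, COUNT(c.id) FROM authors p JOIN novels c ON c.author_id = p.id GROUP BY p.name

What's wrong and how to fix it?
Bug: INNER JOIN drops authors rows that have no matching novels rows

Fix: Use LEFT JOIN so parents without children still appear (COUNT(c.id) gives 0)

Corrected query:
SELECT p.name, COUNT(c.id) FROM authors p LEFT JOIN novels c ON c.author_id = p.id GROUP BY p.name

Result:
name   | COUNT(c.id)
-------+------------
Asimov | 2          
Austen | 4          
Orwell | 0          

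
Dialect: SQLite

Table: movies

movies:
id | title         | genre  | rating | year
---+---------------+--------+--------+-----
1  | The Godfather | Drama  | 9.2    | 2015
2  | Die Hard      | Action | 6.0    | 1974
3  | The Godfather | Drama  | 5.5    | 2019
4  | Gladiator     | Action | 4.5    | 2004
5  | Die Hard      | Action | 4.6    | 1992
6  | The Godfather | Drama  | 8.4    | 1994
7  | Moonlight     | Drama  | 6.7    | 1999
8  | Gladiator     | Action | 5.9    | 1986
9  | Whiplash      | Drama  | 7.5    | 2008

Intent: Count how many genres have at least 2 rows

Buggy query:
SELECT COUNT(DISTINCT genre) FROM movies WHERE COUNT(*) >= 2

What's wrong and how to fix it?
Bug: WHERE filters individual rows, not groups, so a group-level COUNT is invalid there

Fix: Group first with HAVING COUNT(*) >= 2, then COUNT the resulting groups

Corrected query:
SELECT COUNT(*) FROM (SELECT genre FROM movies GROUP BY genre HAVING COUNT(*) >= 2)

Result:
COUNT(*)
--------
2       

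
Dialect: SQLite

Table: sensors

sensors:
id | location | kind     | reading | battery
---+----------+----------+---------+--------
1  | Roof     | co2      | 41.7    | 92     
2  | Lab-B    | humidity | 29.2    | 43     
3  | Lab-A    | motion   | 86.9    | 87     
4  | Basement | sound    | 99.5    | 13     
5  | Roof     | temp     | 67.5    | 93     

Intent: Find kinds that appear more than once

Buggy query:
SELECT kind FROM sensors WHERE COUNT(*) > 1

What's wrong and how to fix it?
Bug: COUNT(*) is an aggregate and cannot be used in WHERE

Fix: GROUP BY kind, then filter groups with HAVING COUNT(*) > 1

Corrected query:
SELECT kind FROM sensors GROUP BY kind HAVING COUNT(*) > 1

Result:
(no rows)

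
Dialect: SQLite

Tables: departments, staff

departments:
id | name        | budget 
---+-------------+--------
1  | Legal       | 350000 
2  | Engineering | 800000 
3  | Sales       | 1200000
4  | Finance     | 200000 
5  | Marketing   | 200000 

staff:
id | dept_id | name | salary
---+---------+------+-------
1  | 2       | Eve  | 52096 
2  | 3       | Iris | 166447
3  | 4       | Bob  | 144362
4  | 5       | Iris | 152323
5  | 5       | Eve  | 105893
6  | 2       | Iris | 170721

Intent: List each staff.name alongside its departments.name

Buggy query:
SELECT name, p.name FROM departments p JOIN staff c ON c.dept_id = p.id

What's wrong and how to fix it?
Bug: 'name' exists in both joined tables, so the database can't tell which one is meant

Fix: Qualify the column with its table alias (c.name)

Corrected query:
SELECT c.name, p.name FROM departments p JOIN staff c ON c.dept_id = p.id

Result:
name | name       
-----+------------
Eve  | Engineering
Iris | Sales      
Bob  | Finance    
Iris | Marketing  
Eve  | Marketing  
Iris | Engineering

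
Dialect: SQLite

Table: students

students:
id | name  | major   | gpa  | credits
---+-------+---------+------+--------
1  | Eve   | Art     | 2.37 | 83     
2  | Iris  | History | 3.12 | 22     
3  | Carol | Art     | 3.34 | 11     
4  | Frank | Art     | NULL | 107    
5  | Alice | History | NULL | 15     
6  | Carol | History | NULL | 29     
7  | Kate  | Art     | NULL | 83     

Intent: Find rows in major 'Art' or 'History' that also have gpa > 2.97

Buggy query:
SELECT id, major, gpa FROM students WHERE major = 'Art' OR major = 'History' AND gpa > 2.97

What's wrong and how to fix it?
Bug: AND binds tighter than OR, so this parses as major = 'Art' OR (major = 'History' AND gpa > 2.97)

Fix: Add parentheses around the OR so the AND applies to both alternatives

Corrected query:
SELECT id, major, gpa FROM students WHERE (major = 'Art' OR major = 'History') AND gpa > 2.97

Result:
id | major   | gpa 
---+---------+-----
2  | History | 3.12
3  | Art     | 3.34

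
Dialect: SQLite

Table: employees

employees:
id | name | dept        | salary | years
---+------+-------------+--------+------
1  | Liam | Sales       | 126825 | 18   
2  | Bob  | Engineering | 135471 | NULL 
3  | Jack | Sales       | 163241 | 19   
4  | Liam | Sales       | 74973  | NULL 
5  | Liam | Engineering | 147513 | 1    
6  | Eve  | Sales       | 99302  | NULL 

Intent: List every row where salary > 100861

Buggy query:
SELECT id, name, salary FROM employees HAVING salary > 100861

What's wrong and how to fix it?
Bug: This is a non-aggregate query (no GROUP BY, no aggregates), so in SQLite the HAVING clause is invalid here; a row-level condition belongs in WHERE

Fix: Replace HAVING with WHERE since the condition applies to individual rows

Corrected query:
SELECT id, name, salary FROM employees WHERE salary > 100861

Result:
id | name | salary
---+------+-------
1  | Liam | 126825
2  | Bob  | 135471
3  | Jack | 163241
5  | Liam | 147513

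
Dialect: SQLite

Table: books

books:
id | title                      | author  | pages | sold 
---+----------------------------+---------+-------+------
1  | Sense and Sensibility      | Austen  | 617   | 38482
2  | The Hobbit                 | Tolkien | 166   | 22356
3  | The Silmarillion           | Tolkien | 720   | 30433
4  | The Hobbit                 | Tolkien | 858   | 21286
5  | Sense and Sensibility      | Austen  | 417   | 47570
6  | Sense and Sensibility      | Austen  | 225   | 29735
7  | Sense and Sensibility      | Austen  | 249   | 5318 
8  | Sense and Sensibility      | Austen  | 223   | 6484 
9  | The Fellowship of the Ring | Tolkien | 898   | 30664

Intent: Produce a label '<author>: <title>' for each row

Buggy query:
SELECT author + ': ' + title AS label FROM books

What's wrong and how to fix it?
Bug: '+' is numeric addition; on text columns SQLite converts them to 0 instead of concatenating

Fix: Replace + with || to concatenate text

Corrected query:
SELECT author || ': ' || title AS label FROM books

Result:
label                              
-----------------------------------
Austen: Sense and Sensibility      
Tolkien: The Hobbit                
Tolkien: The Silmarillion          
Tolkien: The Hobbit                
Austen: Sense and Sensibility      
Austen: Sense and Sensibility      
Austen: Sense and Sensibility      
Austen: Sense and Sensibility      
Tolkien: The Fellowship of the Ring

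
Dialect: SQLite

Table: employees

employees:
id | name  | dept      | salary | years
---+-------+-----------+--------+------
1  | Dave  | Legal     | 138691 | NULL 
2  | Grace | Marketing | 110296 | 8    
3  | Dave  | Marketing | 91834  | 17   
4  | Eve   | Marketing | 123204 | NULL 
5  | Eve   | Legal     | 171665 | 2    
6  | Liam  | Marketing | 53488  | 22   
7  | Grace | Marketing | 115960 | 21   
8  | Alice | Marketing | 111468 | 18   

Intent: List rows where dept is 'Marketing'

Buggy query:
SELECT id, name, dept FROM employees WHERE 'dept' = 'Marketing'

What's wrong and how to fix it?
Bug: Single quotes denote string literals in SQL; the column name is being compared as a constant string

Fix: Reference the column as dept without single quotes

Corrected query:
SELECT id, name, dept FROM employees WHERE dept = 'Marketing'

Result:
id | name  | dept     
---+-------+----------
2  | Grace | Marketing
3  | Dave  | Marketing
4  | Eve   | Marketing
6  | Liam  | Marketing
7  | Grace | Marketing
8  | Alice | Marketing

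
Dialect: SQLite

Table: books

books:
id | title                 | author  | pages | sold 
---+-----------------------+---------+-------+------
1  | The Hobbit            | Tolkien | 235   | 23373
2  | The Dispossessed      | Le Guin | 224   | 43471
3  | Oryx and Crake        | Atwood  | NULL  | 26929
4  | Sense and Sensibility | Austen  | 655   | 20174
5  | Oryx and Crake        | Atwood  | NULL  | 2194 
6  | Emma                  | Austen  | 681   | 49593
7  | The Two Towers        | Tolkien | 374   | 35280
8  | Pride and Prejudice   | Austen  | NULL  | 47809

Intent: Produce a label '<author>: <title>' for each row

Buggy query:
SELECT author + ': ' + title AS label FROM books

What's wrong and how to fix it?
Bug: SQLite uses || for string concatenation; + coerces text to numbers (yielding 0)

Fix: Replace + with || to concatenate text

Corrected query:
SELECT author || ': ' || title AS label FROM books

Result:
label                        
-----------------------------
Tolkien: The Hobbit          
Le Guin: The Dispossessed    
Atwood: Oryx and Crake       
Austen: Sense and Sensibility
Atwood: Oryx and Crake       
Austen: Emma                 
Tolkien: The Two Towers      
Austen: Pride and Prejudice  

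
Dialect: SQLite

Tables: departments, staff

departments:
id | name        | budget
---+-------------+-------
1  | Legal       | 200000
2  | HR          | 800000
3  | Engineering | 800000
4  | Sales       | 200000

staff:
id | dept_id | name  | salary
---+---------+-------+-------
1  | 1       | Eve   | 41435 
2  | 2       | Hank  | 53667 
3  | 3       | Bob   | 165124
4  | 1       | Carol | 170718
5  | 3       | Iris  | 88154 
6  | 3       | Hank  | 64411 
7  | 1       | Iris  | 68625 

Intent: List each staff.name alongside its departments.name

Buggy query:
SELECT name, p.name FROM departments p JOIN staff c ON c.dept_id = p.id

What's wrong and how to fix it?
Bug: 'name' exists in both joined tables, so the database can't tell which one is meant

Fix: Qualify the column with its table alias (c.name)

Corrected query:
SELECT c.name, p.name FROM departments p JOIN staff c ON c.dept_id = p.id

Result:
name  | name       
------+------------
Eve   | Legal      
Hank  | HR         
Bob   | Engineering
Carol | Legal      
Iris  | Engineering
Hank  | Engineering
Iris  | Legal      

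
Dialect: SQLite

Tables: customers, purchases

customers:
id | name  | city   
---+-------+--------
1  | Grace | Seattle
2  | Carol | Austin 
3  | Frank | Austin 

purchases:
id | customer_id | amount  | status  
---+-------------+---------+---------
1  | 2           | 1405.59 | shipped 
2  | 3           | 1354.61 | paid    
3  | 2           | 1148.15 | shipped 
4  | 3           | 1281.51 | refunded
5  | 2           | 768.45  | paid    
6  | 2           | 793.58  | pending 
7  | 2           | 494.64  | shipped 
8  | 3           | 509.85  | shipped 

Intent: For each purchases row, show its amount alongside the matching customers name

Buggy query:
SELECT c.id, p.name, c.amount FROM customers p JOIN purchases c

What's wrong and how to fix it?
Bug: JOIN with no ON clause produces a cartesian product; every purchases row pairs with every customers row

Fix: Add ON c.customer_id = p.id to the JOIN

Corrected query:
SELECT c.id, p.name, c.amount FROM customers p JOIN purchases c ON c.customer_id = p.id

Result:
id | name  | amount 
---+-------+--------
1  | Carol | 1405.59
2  | Frank | 1354.61
3  | Carol | 1148.15
4  | Frank | 1281.51
5  | Carol | 768.45 
6  | Carol | 793.58 
7  | Carol | 494.64 
8  | Frank | 509.85 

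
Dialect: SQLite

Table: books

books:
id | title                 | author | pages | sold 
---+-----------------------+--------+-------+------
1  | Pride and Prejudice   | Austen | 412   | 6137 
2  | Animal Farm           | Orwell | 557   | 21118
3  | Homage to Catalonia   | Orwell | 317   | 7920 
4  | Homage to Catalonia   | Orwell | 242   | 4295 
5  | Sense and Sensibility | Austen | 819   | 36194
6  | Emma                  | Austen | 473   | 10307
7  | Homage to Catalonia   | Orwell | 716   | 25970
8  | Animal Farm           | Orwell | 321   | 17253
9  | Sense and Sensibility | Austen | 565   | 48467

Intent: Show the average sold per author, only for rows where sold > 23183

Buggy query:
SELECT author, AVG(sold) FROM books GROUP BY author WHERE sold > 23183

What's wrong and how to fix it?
Bug: Row-level WHERE must come before GROUP BY in the clause order

Fix: Move the WHERE clause before GROUP BY

Corrected query:
SELECT author, AVG(sold) FROM books WHERE sold > 23183 GROUP BY author

Result:
author | AVG(sold)
-------+----------
Austen | 42330.5  
Orwell | 25970    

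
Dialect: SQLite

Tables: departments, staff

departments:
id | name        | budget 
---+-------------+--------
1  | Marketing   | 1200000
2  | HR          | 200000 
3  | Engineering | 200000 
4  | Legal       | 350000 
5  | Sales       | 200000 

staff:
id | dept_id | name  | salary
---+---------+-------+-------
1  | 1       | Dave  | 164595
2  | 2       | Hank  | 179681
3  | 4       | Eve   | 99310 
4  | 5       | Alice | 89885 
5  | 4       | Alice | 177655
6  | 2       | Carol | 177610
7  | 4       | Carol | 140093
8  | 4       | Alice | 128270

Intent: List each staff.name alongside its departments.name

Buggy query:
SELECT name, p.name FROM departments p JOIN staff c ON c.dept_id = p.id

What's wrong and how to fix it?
Bug: 'name' exists in both joined tables, so the database can't tell which one is meant

Fix: Prefix ambiguous columns with the table alias

Corrected query:
SELECT c.name, p.name FROM departments p JOIN staff c ON c.dept_id = p.id

Result:
name  | name     
------+----------
Dave  | Marketing
Hank  | HR       
Eve   | Legal    
Alice | Sales    
Alice | Legal    
Carol | HR       
Carol | Legal    
Alice | Legal    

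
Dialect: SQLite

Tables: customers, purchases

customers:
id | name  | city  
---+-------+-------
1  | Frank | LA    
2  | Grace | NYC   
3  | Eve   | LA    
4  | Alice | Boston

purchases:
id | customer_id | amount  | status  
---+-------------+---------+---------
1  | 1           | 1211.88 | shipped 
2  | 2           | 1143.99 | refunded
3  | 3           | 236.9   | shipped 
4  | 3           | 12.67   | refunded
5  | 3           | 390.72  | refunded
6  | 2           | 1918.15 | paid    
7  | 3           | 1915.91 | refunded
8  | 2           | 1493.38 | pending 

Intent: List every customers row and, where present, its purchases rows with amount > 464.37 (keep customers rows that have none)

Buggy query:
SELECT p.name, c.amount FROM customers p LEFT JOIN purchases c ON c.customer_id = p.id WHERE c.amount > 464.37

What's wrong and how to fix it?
Bug: Filtering c.amount in WHERE discards the NULL rows produced by LEFT JOIN, turning it into an inner join

Fix: Move the right-table condition into the ON clause so unmatched parents are kept

Corrected query:
SELECT p.name, c.amount FROM customers p LEFT JOIN purchases c ON c.customer_id = p.id AND c.amount > 464.37

Result:
name  | amount 
------+--------
Frank | 1211.88
Grace | 1143.99
Grace | 1493.38
Grace | 1918.15
Eve   | 1915.91
Alice | NULL   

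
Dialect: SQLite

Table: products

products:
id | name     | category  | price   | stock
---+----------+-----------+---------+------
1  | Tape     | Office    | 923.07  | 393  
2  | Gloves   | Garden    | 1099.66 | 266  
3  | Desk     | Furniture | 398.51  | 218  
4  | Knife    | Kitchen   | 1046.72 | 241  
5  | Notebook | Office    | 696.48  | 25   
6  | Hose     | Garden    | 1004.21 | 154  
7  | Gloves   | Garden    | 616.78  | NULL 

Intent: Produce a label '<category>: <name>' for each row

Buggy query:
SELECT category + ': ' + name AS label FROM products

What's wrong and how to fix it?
Bug: SQLite uses || for string concatenation; + coerces text to numbers (yielding 0)

Fix: Replace + with || to concatenate text

Corrected query:
SELECT category || ': ' || name AS label FROM products

Result:
label           
----------------
Office: Tape    
Garden: Gloves  
Furniture: Desk 
Kitchen: Knife  
Office: Notebook
Garden: Hose    
Garden: Gloves  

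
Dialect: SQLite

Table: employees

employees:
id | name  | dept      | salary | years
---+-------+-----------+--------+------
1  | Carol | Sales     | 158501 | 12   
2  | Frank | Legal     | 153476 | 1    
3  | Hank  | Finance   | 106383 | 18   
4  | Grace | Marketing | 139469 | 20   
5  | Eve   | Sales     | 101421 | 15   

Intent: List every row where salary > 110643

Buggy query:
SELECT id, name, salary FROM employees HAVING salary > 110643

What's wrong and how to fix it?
Bug: This is a non-aggregate query (no GROUP BY, no aggregates), so in SQLite the HAVING clause is invalid here; a row-level condition belongs in WHERE

Fix: Use WHERE for row-level filtering

Corrected query:
SELECT id, name, salary FROM employees WHERE salary > 110643

Result:
id | name  | salary
---+-------+-------
1  | Carol | 158501
2  | Frank | 153476
4  | Grace | 139469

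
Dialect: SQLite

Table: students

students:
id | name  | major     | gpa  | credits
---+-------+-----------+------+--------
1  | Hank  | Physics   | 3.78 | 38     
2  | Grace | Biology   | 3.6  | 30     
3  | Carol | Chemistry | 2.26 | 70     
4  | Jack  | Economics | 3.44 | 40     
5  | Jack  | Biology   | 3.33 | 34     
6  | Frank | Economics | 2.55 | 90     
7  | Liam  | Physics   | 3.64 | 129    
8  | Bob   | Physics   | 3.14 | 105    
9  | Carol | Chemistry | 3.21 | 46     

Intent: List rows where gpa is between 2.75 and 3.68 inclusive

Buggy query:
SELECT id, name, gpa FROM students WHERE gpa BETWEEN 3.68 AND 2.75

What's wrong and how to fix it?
Bug: BETWEEN expects the lower bound first; with 3.68 AND 2.75 the range is empty

Fix: Write BETWEEN 2.75 AND 3.68

Corrected query:
SELECT id, name, gpa FROM students WHERE gpa BETWEEN 2.75 AND 3.68

Result:
id | name  | gpa 
---+-------+-----
2  | Grace | 3.6 
4  | Jack  | 3.44
5  | Jack  | 3.33
7  | Liam  | 3.64
8  | Bob   | 3.14
9  | Carol | 3.21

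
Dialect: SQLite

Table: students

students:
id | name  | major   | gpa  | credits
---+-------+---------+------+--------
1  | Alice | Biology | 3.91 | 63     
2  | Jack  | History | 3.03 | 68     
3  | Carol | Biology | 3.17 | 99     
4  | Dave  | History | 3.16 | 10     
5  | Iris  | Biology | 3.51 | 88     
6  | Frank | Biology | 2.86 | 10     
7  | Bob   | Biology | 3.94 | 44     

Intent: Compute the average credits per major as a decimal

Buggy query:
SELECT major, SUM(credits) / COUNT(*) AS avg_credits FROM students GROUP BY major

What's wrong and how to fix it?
Bug: Both operands are integers, so '/' performs integer division and truncates

Fix: Cast one side to REAL so the division keeps the fractional part

Corrected query:
SELECT major, SUM(credits) * 1.0 / COUNT(*) AS avg_credits FROM students GROUP BY major

Result:
major   | avg_credits
--------+------------
Biology | 60.8       
History | 39         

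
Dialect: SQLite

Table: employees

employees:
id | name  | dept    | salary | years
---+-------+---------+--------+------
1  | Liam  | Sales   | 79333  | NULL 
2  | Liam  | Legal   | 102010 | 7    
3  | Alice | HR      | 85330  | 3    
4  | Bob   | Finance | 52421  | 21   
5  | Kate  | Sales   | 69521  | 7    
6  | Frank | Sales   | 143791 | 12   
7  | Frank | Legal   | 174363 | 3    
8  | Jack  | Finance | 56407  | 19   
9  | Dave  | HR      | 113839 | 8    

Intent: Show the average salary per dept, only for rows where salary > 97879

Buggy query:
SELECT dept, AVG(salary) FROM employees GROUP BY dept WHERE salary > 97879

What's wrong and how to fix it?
Bug: WHERE cannot follow GROUP BY

Fix: Place WHERE between FROM and GROUP BY

Corrected query:
SELECT dept, AVG(salary) FROM employees WHERE salary > 97879 GROUP BY dept

Result:
dept  | AVG(salary)
------+------------
HR    | 113839     
Legal | 138186.5   
Sales | 143791     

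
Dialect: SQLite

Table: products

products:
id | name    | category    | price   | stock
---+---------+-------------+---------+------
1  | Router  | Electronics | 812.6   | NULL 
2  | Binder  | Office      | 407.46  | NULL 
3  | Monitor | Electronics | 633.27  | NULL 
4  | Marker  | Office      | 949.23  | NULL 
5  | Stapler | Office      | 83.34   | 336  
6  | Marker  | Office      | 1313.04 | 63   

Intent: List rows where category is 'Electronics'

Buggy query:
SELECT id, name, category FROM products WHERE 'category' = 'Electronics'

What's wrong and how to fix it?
Bug: 'category' in single quotes is a string literal, not the column; the comparison is literal-vs-literal and never true

Fix: Reference the column as category without single quotes

Corrected query:
SELECT id, name, category FROM products WHERE category = 'Electronics'

Result:
id | name    | category   
---+---------+------------
1  | Router  | Electronics
3  | Monitor | Electronics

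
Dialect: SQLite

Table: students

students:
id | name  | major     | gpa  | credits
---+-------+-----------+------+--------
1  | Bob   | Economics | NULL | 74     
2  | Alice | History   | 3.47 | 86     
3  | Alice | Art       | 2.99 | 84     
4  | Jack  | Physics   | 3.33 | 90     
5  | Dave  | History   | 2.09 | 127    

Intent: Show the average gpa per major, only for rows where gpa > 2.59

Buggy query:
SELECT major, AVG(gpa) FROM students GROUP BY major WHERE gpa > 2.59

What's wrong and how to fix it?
Bug: Row-level WHERE must come before GROUP BY in the clause order

Fix: Move the WHERE clause before GROUP BY

Corrected query:
SELECT major, AVG(gpa) FROM students WHERE gpa > 2.59 GROUP BY major

Result:
major   | AVG(gpa)
--------+---------
Art     | 2.99    
History | 3.47    
Physics | 3.33    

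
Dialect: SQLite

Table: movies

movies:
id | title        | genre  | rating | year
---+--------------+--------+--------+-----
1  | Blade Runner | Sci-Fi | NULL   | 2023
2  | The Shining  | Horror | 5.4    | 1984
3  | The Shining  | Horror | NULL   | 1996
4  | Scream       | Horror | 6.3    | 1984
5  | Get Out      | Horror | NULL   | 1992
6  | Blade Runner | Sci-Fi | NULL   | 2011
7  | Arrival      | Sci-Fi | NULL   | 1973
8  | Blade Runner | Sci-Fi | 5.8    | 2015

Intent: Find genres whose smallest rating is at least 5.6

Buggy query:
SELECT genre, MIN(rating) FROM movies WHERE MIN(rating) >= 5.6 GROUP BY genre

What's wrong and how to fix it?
Bug: MIN() in WHERE is a misuse of aggregate

Fix: Use HAVING for the per-group MIN condition

Corrected query:
SELECT genre, MIN(rating) FROM movies GROUP BY genre HAVING MIN(rating) >= 5.6

Result:
genre  | MIN(rating)
-------+------------
Sci-Fi | 5.8        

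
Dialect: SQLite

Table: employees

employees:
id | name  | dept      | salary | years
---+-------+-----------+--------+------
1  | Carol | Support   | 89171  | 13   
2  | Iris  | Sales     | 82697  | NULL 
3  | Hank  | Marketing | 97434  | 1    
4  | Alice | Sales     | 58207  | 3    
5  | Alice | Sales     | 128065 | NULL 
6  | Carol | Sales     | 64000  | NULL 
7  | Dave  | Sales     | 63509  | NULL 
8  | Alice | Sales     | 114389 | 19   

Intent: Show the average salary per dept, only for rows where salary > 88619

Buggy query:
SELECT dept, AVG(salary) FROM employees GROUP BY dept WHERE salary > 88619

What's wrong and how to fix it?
Bug: WHERE cannot follow GROUP BY

Fix: Place WHERE between FROM and GROUP BY

Corrected query:
SELECT dept, AVG(salary) FROM employees WHERE salary > 88619 GROUP BY dept

Result:
dept      | AVG(salary)
----------+------------
Marketing | 97434      
Sales     | 121227     
Support   | 89171      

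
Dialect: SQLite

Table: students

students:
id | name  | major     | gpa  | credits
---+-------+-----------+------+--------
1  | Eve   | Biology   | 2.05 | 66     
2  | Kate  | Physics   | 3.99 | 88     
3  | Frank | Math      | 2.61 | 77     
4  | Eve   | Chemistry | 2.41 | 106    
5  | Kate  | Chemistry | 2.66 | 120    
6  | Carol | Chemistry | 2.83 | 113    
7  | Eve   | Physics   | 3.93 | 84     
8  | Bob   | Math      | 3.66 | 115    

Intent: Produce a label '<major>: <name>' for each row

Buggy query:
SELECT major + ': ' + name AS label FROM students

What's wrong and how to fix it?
Bug: SQLite uses || for string concatenation; + coerces text to numbers (yielding 0)

Fix: Use the || operator for string concatenation

Corrected query:
SELECT major || ': ' || name AS label FROM students

Result:
label           
----------------
Biology: Eve    
Physics: Kate   
Math: Frank     
Chemistry: Eve  
Chemistry: Kate 
Chemistry: Carol
Physics: Eve    
Math: Bob       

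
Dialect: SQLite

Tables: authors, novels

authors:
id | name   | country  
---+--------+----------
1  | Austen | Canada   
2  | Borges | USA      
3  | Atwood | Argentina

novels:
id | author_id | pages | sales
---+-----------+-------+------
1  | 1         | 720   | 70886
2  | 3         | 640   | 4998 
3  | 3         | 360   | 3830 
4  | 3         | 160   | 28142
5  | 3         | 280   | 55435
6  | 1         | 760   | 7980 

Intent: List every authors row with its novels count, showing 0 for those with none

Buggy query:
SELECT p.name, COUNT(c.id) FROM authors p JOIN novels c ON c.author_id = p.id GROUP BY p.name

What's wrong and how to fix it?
Bug: INNER JOIN drops authors rows that have no matching novels rows

Fix: Switch to LEFT JOIN to retain unmatched parent rows

Corrected query:
SELECT p.name, COUNT(c.id) FROM authors p LEFT JOIN novels c ON c.author_id = p.id GROUP BY p.name

Result:
name   | COUNT(c.id)
-------+------------
Atwood | 4          
Austen | 2          
Borges | 0          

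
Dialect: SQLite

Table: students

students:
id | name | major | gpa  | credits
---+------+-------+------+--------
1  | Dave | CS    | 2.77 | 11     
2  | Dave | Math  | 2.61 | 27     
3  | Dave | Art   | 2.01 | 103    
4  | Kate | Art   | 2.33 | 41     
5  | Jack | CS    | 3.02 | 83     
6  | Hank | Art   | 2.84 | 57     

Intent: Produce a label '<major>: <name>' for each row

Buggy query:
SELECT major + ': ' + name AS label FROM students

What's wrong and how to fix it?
Bug: '+' is numeric addition; on text columns SQLite converts them to 0 instead of concatenating

Fix: Use the || operator for string concatenation

Corrected query:
SELECT major || ': ' || name AS label FROM students

Result:
label     
----------
CS: Dave  
Math: Dave
Art: Dave 
Art: Kate 
CS: Jack  
Art: Hank 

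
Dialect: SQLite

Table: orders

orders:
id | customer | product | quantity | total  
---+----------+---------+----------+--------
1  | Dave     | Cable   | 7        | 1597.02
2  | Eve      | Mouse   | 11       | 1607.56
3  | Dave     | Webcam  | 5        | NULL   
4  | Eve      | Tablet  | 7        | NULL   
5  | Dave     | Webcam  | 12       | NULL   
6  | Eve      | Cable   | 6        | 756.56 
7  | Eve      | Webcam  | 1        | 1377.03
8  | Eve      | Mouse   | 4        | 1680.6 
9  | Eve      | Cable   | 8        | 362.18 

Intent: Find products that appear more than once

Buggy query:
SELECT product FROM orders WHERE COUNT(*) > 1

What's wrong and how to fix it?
Bug: WHERE can't reference COUNT(*); aggregates are computed after WHERE

Fix: GROUP BY product, then filter groups with HAVING COUNT(*) > 1

Corrected query:
SELECT product FROM orders GROUP BY product HAVING COUNT(*) > 1

Result:
product
-------
Cable  
Mouse  
Webcam 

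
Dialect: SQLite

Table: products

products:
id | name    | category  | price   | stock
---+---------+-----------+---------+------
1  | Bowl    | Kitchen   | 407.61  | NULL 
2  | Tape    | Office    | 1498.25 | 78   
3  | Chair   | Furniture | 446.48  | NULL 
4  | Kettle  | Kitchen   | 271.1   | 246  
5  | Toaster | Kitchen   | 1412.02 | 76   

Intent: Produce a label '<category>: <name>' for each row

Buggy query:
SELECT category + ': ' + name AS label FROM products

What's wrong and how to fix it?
Bug: SQLite uses || for string concatenation; + coerces text to numbers (yielding 0)

Fix: Use the || operator for string concatenation

Corrected query:
SELECT category || ': ' || name AS label FROM products

Result:
label           
----------------
Kitchen: Bowl   
Office: Tape    
Furniture: Chair
Kitchen: Kettle 
Kitchen: Toaster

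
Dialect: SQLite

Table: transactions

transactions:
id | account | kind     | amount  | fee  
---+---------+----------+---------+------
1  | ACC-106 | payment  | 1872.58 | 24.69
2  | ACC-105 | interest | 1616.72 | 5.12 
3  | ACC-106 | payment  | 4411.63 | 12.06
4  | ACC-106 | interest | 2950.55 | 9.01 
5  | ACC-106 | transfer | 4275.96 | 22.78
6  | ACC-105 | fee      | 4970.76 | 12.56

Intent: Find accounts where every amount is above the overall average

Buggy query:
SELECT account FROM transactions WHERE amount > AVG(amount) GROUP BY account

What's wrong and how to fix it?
Bug: AVG() is an aggregate; it can't sit directly in WHERE

Fix: Use a subquery for AVG and a HAVING MIN(...) filter so the condition holds for every row in the group

Corrected query:
SELECT account FROM transactions GROUP BY account HAVING MIN(amount) > (SELECT AVG(amount) FROM transactions)

Result:
(no rows)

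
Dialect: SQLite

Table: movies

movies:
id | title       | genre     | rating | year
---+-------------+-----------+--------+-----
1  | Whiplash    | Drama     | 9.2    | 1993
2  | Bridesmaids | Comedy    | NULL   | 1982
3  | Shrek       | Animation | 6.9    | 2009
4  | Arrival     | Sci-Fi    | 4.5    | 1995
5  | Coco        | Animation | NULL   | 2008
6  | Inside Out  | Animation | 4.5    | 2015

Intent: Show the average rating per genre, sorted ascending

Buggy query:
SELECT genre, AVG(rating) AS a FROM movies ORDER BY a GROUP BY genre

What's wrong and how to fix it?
Bug: GROUP BY must precede ORDER BY

Fix: Reorder: SELECT … FROM … GROUP BY … ORDER BY …

Corrected query:
SELECT genre, AVG(rating) AS a FROM movies GROUP BY genre ORDER BY a

Result:
genre     | a   
----------+-----
Comedy    | NULL
Sci-Fi    | 4.5 
Animation | 5.7 
Drama     | 9.2 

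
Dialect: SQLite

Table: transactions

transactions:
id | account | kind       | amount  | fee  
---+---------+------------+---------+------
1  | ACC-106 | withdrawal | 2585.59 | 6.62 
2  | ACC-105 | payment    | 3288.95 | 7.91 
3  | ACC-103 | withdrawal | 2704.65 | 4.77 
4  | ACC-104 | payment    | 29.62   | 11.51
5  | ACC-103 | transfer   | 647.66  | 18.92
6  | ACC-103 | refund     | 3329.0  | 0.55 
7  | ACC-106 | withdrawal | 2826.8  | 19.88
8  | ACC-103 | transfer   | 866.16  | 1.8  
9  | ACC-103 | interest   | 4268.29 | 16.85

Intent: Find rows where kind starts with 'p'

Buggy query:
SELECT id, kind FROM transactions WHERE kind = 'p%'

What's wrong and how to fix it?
Bug: Wildcards only work with LIKE; '=' treats '%' as a literal character

Fix: Replace '=' with LIKE so 'p%' is treated as a pattern

Corrected query:
SELECT id, kind FROM transactions WHERE kind LIKE 'p%'

Result:
id | kind   
---+--------
2  | payment
4  | payment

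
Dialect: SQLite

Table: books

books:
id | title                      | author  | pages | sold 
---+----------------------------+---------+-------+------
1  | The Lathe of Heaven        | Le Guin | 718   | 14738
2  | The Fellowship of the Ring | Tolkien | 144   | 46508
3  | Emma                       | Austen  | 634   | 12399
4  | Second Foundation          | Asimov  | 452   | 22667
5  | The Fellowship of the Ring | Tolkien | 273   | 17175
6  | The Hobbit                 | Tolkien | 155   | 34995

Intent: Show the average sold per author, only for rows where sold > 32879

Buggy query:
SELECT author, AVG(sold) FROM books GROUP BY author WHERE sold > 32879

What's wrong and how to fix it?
Bug: Row-level WHERE must come before GROUP BY in the clause order

Fix: Place WHERE between FROM and GROUP BY

Corrected query:
SELECT author, AVG(sold) FROM books WHERE sold > 32879 GROUP BY author

Result:
author  | AVG(sold)
--------+----------
Tolkien | 40751.5  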